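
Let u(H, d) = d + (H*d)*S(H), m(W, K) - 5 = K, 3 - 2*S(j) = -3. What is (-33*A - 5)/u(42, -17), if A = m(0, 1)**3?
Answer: 7133/2159 ≈ 3.3038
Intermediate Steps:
S(j) = 3 (S(j) = 3/2 - 1/2*(-3) = 3/2 + 3/2 = 3)
m(W, K) = 5 + K
u(H, d) = d + 3*H*d (u(H, d) = d + (H*d)*3 = d + 3*H*d)
A = 216 (A = (5 + 1)**3 = 6**3 = 216)
(-33*A - 5)/u(42, -17) = (-33*216 - 5)/((-17*(1 + 3*42))) = (-7128 - 5)/((-17*(1 + 126))) = -7133/((-17*127)) = -7133/(-2159) = -7133*(-1/2159) = 7133/2159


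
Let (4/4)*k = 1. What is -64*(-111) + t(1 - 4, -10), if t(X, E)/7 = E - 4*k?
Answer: 7006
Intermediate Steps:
k = 1
t(X, E) = -28 + 7*E (t(X, E) = 7*(E - 4*1) = 7*(E - 4) = 7*(-4 + E) = -28 + 7*E)
-64*(-111) + t(1 - 4, -10) = -64*(-111) + (-28 + 7*(-10)) = 7104 + (-28 - 70) = 7104 - 98 = 7006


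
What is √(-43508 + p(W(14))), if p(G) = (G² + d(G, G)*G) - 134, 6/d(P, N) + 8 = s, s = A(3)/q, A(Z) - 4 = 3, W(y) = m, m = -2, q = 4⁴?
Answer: I*√181775717526/2041 ≈ 208.89*I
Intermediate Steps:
q = 256
W(y) = -2
A(Z) = 7 (A(Z) = 4 + 3 = 7)
s = 7/256 ≈ 0.027344
d(P, N) = -1536/2041 (d(P, N) = 6/(-8 + 7/256) = 6/(-2041/256) = 6*(-256/2041) = -1536/2041)
p(G) = -134 + G² - 1536*G/2041 (p(G) = (G² - 1536*G/2041) - 134 = -134 + G² - 1536*G/2041)
√(-43508 + p(W(14))) = √(-43508 + (-134 + (-2)² - 1536/2041*(-2))) = √(-43508 + (-134 + 4 + 3072/2041)) = √(-43508 - 262258/2041) = √(-89062086/2041) = I*√181775717526/2041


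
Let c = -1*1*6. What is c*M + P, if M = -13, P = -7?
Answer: 71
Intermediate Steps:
c = -6 (c = -1*6 = -6)
c*M + P = -6*(-13) - 7 = 78 - 7 = 71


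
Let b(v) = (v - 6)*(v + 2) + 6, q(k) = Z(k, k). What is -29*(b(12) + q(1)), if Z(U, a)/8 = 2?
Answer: -3074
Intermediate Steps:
Z(U, a) = 16 (Z(U, a) = 8*2 = 16)
q(k) = 16
b(v) = 6 + (-6 + v)*(2 + v) (b(v) = (-6 + v)*(2 + v) + 6 = 6 + (-6 + v)*(2 + v))
-29*(b(12) + q(1)) = -29*((-6 + 12² - 4*12) + 16) = -29*((-6 + 144 - 48) + 16) = -29*(90 + 16) = -29*106 = -3074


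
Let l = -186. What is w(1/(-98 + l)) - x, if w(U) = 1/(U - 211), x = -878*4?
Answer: 210456316/59925 ≈ 3512.0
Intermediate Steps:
x = -3512
w(U) = 1/(-211 + U)
w(1/(-98 + l)) - x = 1/(-211 + 1/(-98 - 186)) - 1*(-3512) = 1/(-211 + 1/(-284)) + 3512 = 1/(-211 - 1/284) + 3512 = 1/(-59925/284) + 3512 = -284/59925 + 3512 = 210456316/59925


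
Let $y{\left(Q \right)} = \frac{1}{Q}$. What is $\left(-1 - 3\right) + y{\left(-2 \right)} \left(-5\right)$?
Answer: $- \frac{3}{2} \approx -1.5$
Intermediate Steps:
$\left(-1 - 3\right) + y{\left(-2 \right)} \left(-5\right) = \left(-1 - 3\right) + \frac{1}{-2} \left(-5\right) = \left(-1 - 3\right) - - \frac{5}{2} = -4 + \frac{5}{2} = - \frac{3}{2}$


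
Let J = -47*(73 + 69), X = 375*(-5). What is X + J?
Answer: -8549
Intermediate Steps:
X = -1875
J = -6674 (J = -47*142 = -6674)
X + J = -1875 - 6674 = -8549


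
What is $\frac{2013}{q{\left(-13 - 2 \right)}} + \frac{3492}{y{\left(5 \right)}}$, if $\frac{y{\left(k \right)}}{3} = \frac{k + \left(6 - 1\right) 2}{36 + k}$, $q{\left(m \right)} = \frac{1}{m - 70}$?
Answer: $- \frac{839617}{5} \approx -1.6792 \cdot 10^{5}$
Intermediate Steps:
$q{\left(m \right)} = \frac{1}{-70 + m}$
$y{\left(k \right)} = \frac{3 \left(10 + k\right)}{36 + k}$ ($y{\left(k \right)} = 3 \frac{k + \left(6 - 1\right) 2}{36 + k} = 3 \frac{k + 5 \cdot 2}{36 + k} = 3 \frac{k + 10}{36 + k} = 3 \frac{10 + k}{36 + k} = \frac{3 \left(10 + k\right)}{36 + k}$)
$\frac{2013}{q{\left(-13 - 2 \right)}} + \frac{3492}{y{\left(5 \right)}} = \frac{2013}{\frac{1}{-70 - 15}} + \frac{3492}{3 \frac{1}{36 + 5} \left(10 + 5\right)} = \frac{2013}{\frac{1}{-70 - 15}} + \frac{3492}{3 \cdot \frac{1}{41} \cdot 15} = \frac{2013}{\frac{1}{-85}} + \frac{3492}{\frac{45}{41}} = \frac{2013}{- \frac{1}{85}} + 3492 \cdot \frac{41}{45} = 2013 \left(-85\right) + \frac{15908}{5} = -171105 + \frac{15908}{5} = - \frac{839617}{5}$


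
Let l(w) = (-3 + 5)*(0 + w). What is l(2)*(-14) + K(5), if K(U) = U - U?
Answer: -56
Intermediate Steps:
K(U) = 0
l(w) = 2*w
l(2)*(-14) + K(5) = (2*2)*(-14) + 0 = 4*(-14) + 0 = -56 + 0 = -56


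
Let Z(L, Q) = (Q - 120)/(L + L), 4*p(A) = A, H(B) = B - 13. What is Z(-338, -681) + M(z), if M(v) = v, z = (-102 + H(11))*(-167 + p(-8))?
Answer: 11882177/676 ≈ 17577.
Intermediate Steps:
H(B) = -13 + B
p(A) = A/4
Z(L, Q) = (-120 + Q)/(2*L) (Z(L, Q) = (-120 + Q)/((2*L)) = (-120 + Q)*(1/(2*L)) = (-120 + Q)/(2*L))
z = 17576 (z = (-102 + (-13 + 11))*(-167 + (1/4)*(-8)) = (-102 - 2)*(-167 - 2) = -104*(-169) = 17576)
Z(-338, -681) + M(z) = (1/2)*(-120 - 681)/(-338) + 17576 = (1/2)*(-1/338)*(-801) + 17576 = 801/676 + 17576 = 11882177/676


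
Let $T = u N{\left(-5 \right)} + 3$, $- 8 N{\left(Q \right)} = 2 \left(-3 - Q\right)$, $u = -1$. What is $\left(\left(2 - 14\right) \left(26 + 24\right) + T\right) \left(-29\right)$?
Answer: $\frac{34597}{2} \approx 17299.0$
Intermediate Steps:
$N{\left(Q \right)} = \frac{3}{4} + \frac{Q}{4}$ ($N{\left(Q \right)} = - \frac{2 \left(-3 - Q\right)}{8} = - \frac{-6 - 2 Q}{8} = \frac{3}{4} + \frac{Q}{4}$)
$T = \frac{7}{2}$ ($T = - (\frac{3}{4} + \frac{1}{4} \left(-5\right)) + 3 = - (\frac{3}{4} - \frac{5}{4}) + 3 = \left(-1\right) \left(- \frac{1}{2}\right) + 3 = \frac{1}{2} + 3 = \frac{7}{2} \approx 3.5$)
$\left(\left(2 - 14\right) \left(26 + 24\right) + T\right) \left(-29\right) = \left(\left(2 - 14\right) \left(26 + 24\right) + \frac{7}{2}\right) \left(-29\right) = \left(\left(-12\right) 50 + \frac{7}{2}\right) \left(-29\right) = \left(-600 + \frac{7}{2}\right) \left(-29\right) = \left(- \frac{1193}{2}\right) \left(-29\right) = \frac{34597}{2}$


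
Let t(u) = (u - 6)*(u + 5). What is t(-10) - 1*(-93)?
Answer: 173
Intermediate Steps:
t(u) = (-6 + u)*(5 + u)
t(-10) - 1*(-93) = (-30 + (-10)² - 1*(-10)) - 1*(-93) = (-30 + 100 + 10) + 93 = 80 + 93 = 173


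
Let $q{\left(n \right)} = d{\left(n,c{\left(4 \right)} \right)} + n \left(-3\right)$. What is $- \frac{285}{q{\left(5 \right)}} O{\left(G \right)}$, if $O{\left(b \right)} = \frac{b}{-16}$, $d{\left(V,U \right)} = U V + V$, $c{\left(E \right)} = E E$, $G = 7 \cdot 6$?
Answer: $\frac{171}{16} \approx 10.688$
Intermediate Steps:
$G = 42$
$c{\left(E \right)} = E^{2}$
$d{\left(V,U \right)} = V + U V$
$q{\left(n \right)} = 14 n$ ($q{\left(n \right)} = n \left(1 + 4^{2}\right) + n \left(-3\right) = n \left(1 + 16\right) - 3 n = n 17 - 3 n = 17 n - 3 n = 14 n$)
$O{\left(b \right)} = - \frac{b}{16}$ ($O{\left(b \right)} = b \left(- \frac{1}{16}\right) = - \frac{b}{16}$)
$- \frac{285}{q{\left(5 \right)}} O{\left(G \right)} = - \frac{285}{14 \cdot 5} \left(\left(- \frac{1}{16}\right) 42\right) = - \frac{285}{70} \left(- \frac{21}{8}\right) = \left(-285\right) \frac{1}{70} \left(- \frac{21}{8}\right) = \left(- \frac{57}{14}\right) \left(- \frac{21}{8}\right) = \frac{171}{16}$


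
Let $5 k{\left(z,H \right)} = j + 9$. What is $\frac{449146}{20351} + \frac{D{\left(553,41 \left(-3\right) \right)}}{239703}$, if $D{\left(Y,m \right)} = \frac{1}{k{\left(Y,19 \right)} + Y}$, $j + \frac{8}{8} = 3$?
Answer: $\frac{298868722840843}{13541871410328} \approx 22.07$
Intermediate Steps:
$j = 2$ ($j = -1 + 3 = 2$)
$k{\left(z,H \right)} = \frac{11}{5}$ ($k{\left(z,H \right)} = \frac{2 + 9}{5} = \frac{1}{5} \cdot 11 = \frac{11}{5}$)
$D{\left(Y,m \right)} = \frac{1}{\frac{11}{5} + Y}$
$\frac{449146}{20351} + \frac{D{\left(553,41 \left(-3\right) \right)}}{239703} = \frac{449146}{20351} + \frac{5 \frac{1}{11 + 5 \cdot 553}}{239703} = 449146 \cdot \frac{1}{20351} + \frac{5}{11 + 2765} \cdot \frac{1}{239703} = \frac{449146}{20351} + \frac{5}{2776} \cdot \frac{1}{239703} = \frac{449146}{20351} + \frac{5}{665415528} = \frac{298868722840843}{13541871410328}$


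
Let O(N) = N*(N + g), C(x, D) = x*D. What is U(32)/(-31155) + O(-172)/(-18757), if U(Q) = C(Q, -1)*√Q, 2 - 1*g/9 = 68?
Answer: -131752/18757 + 128*√2/31155 ≈ -7.0183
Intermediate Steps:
g = -594 (g = 18 - 9*68 = 18 - 612 = -594)
C(x, D) = D*x
O(N) = N*(-594 + N) (O(N) = N*(N - 594) = N*(-594 + N))
U(Q) = -Q^(3/2) (U(Q) = (-Q)*√Q = -Q^(3/2))
U(32)/(-31155) + O(-172)/(-18757) = -32^(3/2)/(-31155) - 172*(-594 - 172)/(-18757) = -128*√2*(-1/31155) - 172*(-766)*(-1/18757) = -128*√2*(-1/31155) + 131752*(-1/18757) = 128*√2/31155 - 131752/18757 = -131752/18757 + 128*√2/31155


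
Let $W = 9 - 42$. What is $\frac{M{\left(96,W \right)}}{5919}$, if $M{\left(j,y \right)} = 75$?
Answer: $\frac{25}{1973} \approx 0.012671$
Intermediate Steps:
$W = -33$ ($W = 9 - 42 = -33$)
$\frac{M{\left(96,W \right)}}{5919} = \frac{75}{5919} = 75 \cdot \frac{1}{5919} = \frac{25}{1973}$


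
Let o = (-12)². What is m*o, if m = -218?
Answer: -31392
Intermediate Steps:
o = 144
m*o = -218*144 = -31392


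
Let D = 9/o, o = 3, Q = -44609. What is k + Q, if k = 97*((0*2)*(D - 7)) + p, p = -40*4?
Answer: -44769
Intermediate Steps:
D = 3 (D = 9/3 = 9*(⅓) = 3)
p = -160
k = -160 (k = 97*((0*2)*(3 - 7)) - 160 = 97*(0*(-4)) - 160 = 97*0 - 160 = 0 - 160 = -160)
k + Q = -160 - 44609 = -44769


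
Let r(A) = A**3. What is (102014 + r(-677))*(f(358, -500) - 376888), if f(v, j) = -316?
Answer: 117003671153676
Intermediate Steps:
(102014 + r(-677))*(f(358, -500) - 376888) = (102014 + (-677)**3)*(-316 - 376888) = (102014 - 310288733)*(-377204) = -310186719*(-377204) = 117003671153676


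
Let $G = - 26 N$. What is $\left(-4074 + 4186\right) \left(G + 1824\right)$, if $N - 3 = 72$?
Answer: $-14112$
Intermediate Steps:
$N = 75$ ($N = 3 + 72 = 75$)
$G = -1950$ ($G = \left(-26\right) 75 = -1950$)
$\left(-4074 + 4186\right) \left(G + 1824\right) = \left(-4074 + 4186\right) \left(-1950 + 1824\right) = 112 \left(-126\right) = -14112$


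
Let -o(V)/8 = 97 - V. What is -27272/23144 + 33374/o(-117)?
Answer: -51193595/2476408 ≈ -20.673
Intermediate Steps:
o(V) = -776 + 8*V (o(V) = -8*(97 - V) = -776 + 8*V)
-27272/23144 + 33374/o(-117) = -27272/23144 + 33374/(-776 + 8*(-117)) = -27272*1/23144 + 33374/(-776 - 936) = -3409/2893 + 33374/(-1712) = -3409/2893 + 33374*(-1/1712) = -3409/2893 - 16687/856 = -51193595/2476408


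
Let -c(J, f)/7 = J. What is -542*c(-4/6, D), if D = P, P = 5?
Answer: -7588/3 ≈ -2529.3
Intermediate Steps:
D = 5
c(J, f) = -7*J
-542*c(-4/6, D) = -(-3794)*(-4/6) = -(-3794)*(-4*1/6) = -(-3794)*(-2)/3 = -542*14/3 = -7588/3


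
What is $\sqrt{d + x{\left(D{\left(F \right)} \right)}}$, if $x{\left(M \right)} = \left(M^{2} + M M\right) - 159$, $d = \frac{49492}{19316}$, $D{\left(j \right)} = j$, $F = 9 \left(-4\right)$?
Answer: $\frac{\sqrt{56795462570}}{4829} \approx 49.351$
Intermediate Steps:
$F = -36$
$d = \frac{12373}{4829}$ ($d = 49492 \cdot \frac{1}{19316} = \frac{12373}{4829} \approx 2.5622$)
$x{\left(M \right)} = -159 + 2 M^{2}$ ($x{\left(M \right)} = \left(M^{2} + M^{2}\right) - 159 = 2 M^{2} - 159 = -159 + 2 M^{2}$)
$\sqrt{d + x{\left(D{\left(F \right)} \right)}} = \sqrt{\frac{12373}{4829} - \left(159 - 2 \left(-36\right)^{2}\right)} = \sqrt{\frac{12373}{4829} + \left(-159 + 2 \cdot 1296\right)} = \sqrt{\frac{12373}{4829} + \left(-159 + 2592\right)} = \sqrt{\frac{12373}{4829} + 2433} = \sqrt{\frac{11761330}{4829}} = \frac{\sqrt{56795462570}}{4829}$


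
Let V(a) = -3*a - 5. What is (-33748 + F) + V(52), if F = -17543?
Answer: -51452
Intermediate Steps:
V(a) = -5 - 3*a
(-33748 + F) + V(52) = (-33748 - 17543) + (-5 - 3*52) = -51291 + (-5 - 156) = -51291 - 161 = -51452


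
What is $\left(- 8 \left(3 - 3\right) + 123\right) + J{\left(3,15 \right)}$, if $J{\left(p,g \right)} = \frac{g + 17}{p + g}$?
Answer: $\frac{1123}{9} \approx 124.78$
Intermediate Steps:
$J{\left(p,g \right)} = \frac{17 + g}{g + p}$
$\left(- 8 \left(3 - 3\right) + 123\right) + J{\left(3,15 \right)} = \left(- 8 \left(3 - 3\right) + 123\right) + \frac{17 + 15}{15 + 3} = \left(\left(-8\right) 0 + 123\right) + \frac{1}{18} \cdot 32 = \left(0 + 123\right) + \frac{1}{18} \cdot 32 = 123 + \frac{16}{9} = \frac{1123}{9}$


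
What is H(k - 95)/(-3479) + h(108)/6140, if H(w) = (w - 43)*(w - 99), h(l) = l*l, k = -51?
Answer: -1243539/108985 ≈ -11.410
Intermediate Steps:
h(l) = l²
H(w) = (-99 + w)*(-43 + w) (H(w) = (-43 + w)*(-99 + w) = (-99 + w)*(-43 + w))
H(k - 95)/(-3479) + h(108)/6140 = (4257 + (-51 - 95)² - 142*(-51 - 95))/(-3479) + 108²/6140 = (4257 + (-146)² - 142*(-146))*(-1/3479) + 11664*(1/6140) = (4257 + 21316 + 20732)*(-1/3479) + 2916/1535 = 46305*(-1/3479) + 2916/1535 = -945/71 + 2916/1535 = -1243539/108985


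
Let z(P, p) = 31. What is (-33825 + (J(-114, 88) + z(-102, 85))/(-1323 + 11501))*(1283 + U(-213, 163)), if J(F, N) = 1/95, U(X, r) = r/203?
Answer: -4261752567228024/98141365 ≈ -4.3425e+7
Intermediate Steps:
U(X, r) = r/203 (U(X, r) = r*(1/203) = r/203)
J(F, N) = 1/95
(-33825 + (J(-114, 88) + z(-102, 85))/(-1323 + 11501))*(1283 + U(-213, 163)) = (-33825 + (1/95 + 31)/(-1323 + 11501))*(1283 + (1/203)*163) = (-33825 + (2946/95)/10178)*(1283 + 163/203) = (-33825 + (2946/95)*(1/10178))*(260612/203) = (-33825 + 1473/483455)*(260612/203) = -16352863902/483455*260612/203 = -4261752567228024/98141365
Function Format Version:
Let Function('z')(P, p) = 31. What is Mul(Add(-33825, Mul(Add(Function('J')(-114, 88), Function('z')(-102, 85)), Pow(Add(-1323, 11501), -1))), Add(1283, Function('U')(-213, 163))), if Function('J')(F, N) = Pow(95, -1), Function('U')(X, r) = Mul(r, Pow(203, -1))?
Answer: Rational(-4261752567228024, 98141365) ≈ -4.3425e+7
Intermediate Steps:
Function('U')(X, r) = Mul(Rational(1, 203), r) (Function('U')(X, r) = Mul(r, Rational(1, 203)) = Mul(Rational(1, 203), r))
Function('J')(F, N) = Rational(1, 95)
Mul(Add(-33825, Mul(Add(Function('J')(-114, 88), Function('z')(-102, 85)), Pow(Add(-1323, 11501), -1))), Add(1283, Function('U')(-213, 163))) = Mul(Add(-33825, Mul(Add(Rational(1, 95), 31), Pow(Add(-1323, 11501), -1))), Add(1283, Mul(Rational(1, 203), 163))) = Mul(Add(-33825, Mul(Rational(2946, 95), Pow(10178, -1))), Add(1283, Rational(163, 203))) = Mul(Add(-33825, Mul(Rational(2946, 95), Rational(1, 10178))), Rational(260612, 203)) = Mul(Add(-33825, Rational(1473, 483455)), Rational(260612, 203)) = Mul(Rational(-16352863902, 483455), Rational(260612, 203)) = Rational(-4261752567228024, 98141365)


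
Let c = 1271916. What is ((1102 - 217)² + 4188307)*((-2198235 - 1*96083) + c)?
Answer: -5082904259864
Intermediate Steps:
((1102 - 217)² + 4188307)*((-2198235 - 1*96083) + c) = ((1102 - 217)² + 4188307)*((-2198235 - 1*96083) + 1271916) = (885² + 4188307)*((-2198235 - 96083) + 1271916) = (783225 + 4188307)*(-2294318 + 1271916) = 4971532*(-1022402) = -5082904259864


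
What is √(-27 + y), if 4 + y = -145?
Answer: 4*I*√11 ≈ 13.266*I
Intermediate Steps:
y = -149 (y = -4 - 145 = -149)
√(-27 + y) = √(-27 - 149) = √(-176) = 4*I*√11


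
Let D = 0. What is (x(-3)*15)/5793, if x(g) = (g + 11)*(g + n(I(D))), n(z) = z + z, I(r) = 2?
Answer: 40/1931 ≈ 0.020715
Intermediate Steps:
n(z) = 2*z
x(g) = (4 + g)*(11 + g) (x(g) = (g + 11)*(g + 2*2) = (11 + g)*(g + 4) = (11 + g)*(4 + g) = (4 + g)*(11 + g))
(x(-3)*15)/5793 = ((44 + (-3)² + 15*(-3))*15)/5793 = ((44 + 9 - 45)*15)*(1/5793) = (8*15)*(1/5793) = 120*(1/5793) = 40/1931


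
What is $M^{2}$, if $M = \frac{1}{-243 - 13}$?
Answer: $\frac{1}{65536} \approx 1.5259 \cdot 10^{-5}$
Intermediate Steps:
$M = - \frac{1}{256}$ ($M = \frac{1}{-256} = - \frac{1}{256} \approx -0.0039063$)
$M^{2} = \left(- \frac{1}{256}\right)^{2} = \frac{1}{65536}$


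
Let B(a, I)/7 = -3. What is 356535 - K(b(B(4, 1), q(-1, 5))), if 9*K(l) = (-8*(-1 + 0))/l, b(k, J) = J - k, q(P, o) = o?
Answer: 41714591/117 ≈ 3.5654e+5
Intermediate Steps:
B(a, I) = -21 (B(a, I) = 7*(-3) = -21)
K(l) = 8/(9*l) (K(l) = ((-8*(-1 + 0))/l)/9 = ((-8*(-1))/l)/9 = (8/l)/9 = 8/(9*l))
356535 - K(b(B(4, 1), q(-1, 5))) = 356535 - 8/(9*(5 - 1*(-21))) = 356535 - 8/(9*(5 + 21)) = 356535 - 8/(9*26) = 356535 - 1*4/117 = 356535 - 4/117 = 41714591/117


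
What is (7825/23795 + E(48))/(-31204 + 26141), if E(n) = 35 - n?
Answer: 60302/24094817 ≈ 0.0025027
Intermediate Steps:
(7825/23795 + E(48))/(-31204 + 26141) = (7825/23795 + (35 - 1*48))/(-31204 + 26141) = (7825*(1/23795) + (35 - 48))/(-5063) = (1565/4759 - 13)*(-1/5063) = -60302/4759*(-1/5063) = 60302/24094817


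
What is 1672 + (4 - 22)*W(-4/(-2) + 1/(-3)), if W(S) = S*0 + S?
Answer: 1642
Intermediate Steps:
W(S) = S (W(S) = 0 + S = S)
1672 + (4 - 22)*W(-4/(-2) + 1/(-3)) = 1672 + (4 - 22)*(-4/(-2) + 1/(-3)) = 1672 - 18*(-4*(-½) + 1*(-⅓)) = 1672 - 18*(2 - ⅓) = 1672 - 18*5/3 = 1672 - 30 = 1642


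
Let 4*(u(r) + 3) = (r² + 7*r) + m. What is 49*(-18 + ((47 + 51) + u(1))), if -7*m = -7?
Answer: 15533/4 ≈ 3883.3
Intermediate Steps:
m = 1 (m = -⅐*(-7) = 1)
u(r) = -11/4 + r²/4 + 7*r/4 (u(r) = -3 + ((r² + 7*r) + 1)/4 = -3 + (1 + r² + 7*r)/4 = -3 + (¼ + r²/4 + 7*r/4) = -11/4 + r²/4 + 7*r/4)
49*(-18 + ((47 + 51) + u(1))) = 49*(-18 + ((47 + 51) + (-11/4 + (¼)*1² + (7/4)*1))) = 49*(-18 + (98 + (-11/4 + (¼)*1 + 7/4))) = 49*(-18 + (98 + (-11/4 + ¼ + 7/4))) = 49*(-18 + (98 - ¾)) = 49*(-18 + 389/4) = 49*(317/4) = 15533/4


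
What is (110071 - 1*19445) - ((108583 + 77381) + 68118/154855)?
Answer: -14763634108/154855 ≈ -95339.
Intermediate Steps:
(110071 - 1*19445) - ((108583 + 77381) + 68118/154855) = (110071 - 19445) - (185964 + 68118*(1/154855)) = 90626 - (185964 + 68118/154855) = 90626 - 1*28797523338/154855 = 90626 - 28797523338/154855 = -14763634108/154855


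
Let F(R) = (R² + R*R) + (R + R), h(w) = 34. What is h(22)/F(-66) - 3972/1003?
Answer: -17022829/4302870 ≈ -3.9562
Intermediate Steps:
F(R) = 2*R + 2*R² (F(R) = (R² + R²) + 2*R = 2*R² + 2*R = 2*R + 2*R²)
h(22)/F(-66) - 3972/1003 = 34/((2*(-66)*(1 - 66))) - 3972/1003 = 34/((2*(-66)*(-65))) - 3972*1/1003 = 34/8580 - 3972/1003 = 34*(1/8580) - 3972/1003 = 17/4290 - 3972/1003 = -17022829/4302870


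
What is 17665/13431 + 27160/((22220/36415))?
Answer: 60382151135/1356531 ≈ 44512.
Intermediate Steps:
17665/13431 + 27160/((22220/36415)) = 17665*(1/13431) + 27160/((22220*(1/36415))) = 17665/13431 + 27160/(4444/7283) = 17665/13431 + 27160*(7283/4444) = 17665/13431 + 49451570/1111 = 60382151135/1356531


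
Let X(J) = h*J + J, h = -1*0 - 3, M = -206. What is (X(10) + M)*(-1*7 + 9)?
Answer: -452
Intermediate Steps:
h = -3 (h = 0 - 3 = -3)
X(J) = -2*J (X(J) = -3*J + J = -2*J)
(X(10) + M)*(-1*7 + 9) = (-2*10 - 206)*(-1*7 + 9) = (-20 - 206)*(-7 + 9) = -226*2 = -452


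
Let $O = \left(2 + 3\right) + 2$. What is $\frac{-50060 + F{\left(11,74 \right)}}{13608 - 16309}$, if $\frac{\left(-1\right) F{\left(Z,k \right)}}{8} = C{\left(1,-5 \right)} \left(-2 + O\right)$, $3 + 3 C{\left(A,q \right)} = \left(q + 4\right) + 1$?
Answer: $\frac{50020}{2701} \approx 18.519$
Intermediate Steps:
$C{\left(A,q \right)} = \frac{2}{3} + \frac{q}{3}$ ($C{\left(A,q \right)} = -1 + \frac{\left(q + 4\right) + 1}{3} = -1 + \frac{\left(4 + q\right) + 1}{3} = -1 + \frac{5 + q}{3} = -1 + \left(\frac{5}{3} + \frac{q}{3}\right) = \frac{2}{3} + \frac{q}{3}$)
$O = 7$ ($O = 5 + 2 = 7$)
$F{\left(Z,k \right)} = 40$ ($F{\left(Z,k \right)} = - 8 \left(\frac{2}{3} + \frac{1}{3} \left(-5\right)\right) \left(-2 + 7\right) = - 8 \left(\frac{2}{3} - \frac{5}{3}\right) 5 = - 8 \left(\left(-1\right) 5\right) = \left(-8\right) \left(-5\right) = 40$)
$\frac{-50060 + F{\left(11,74 \right)}}{13608 - 16309} = \frac{-50060 + 40}{13608 - 16309} = - \frac{50020}{-2701} = \left(-50020\right) \left(- \frac{1}{2701}\right) = \frac{50020}{2701}$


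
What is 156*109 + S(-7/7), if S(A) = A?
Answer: 17003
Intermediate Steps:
156*109 + S(-7/7) = 156*109 - 7/7 = 17004 - 7*1/7 = 17004 - 1 = 17003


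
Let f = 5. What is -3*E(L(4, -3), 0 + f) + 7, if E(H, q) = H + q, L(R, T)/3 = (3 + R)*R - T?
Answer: -287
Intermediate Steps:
L(R, T) = -3*T + 3*R*(3 + R) (L(R, T) = 3*((3 + R)*R - T) = 3*(R*(3 + R) - T) = 3*(-T + R*(3 + R)) = -3*T + 3*R*(3 + R))
-3*E(L(4, -3), 0 + f) + 7 = -3*((-3*(-3) + 3*4² + 9*4) + (0 + 5)) + 7 = -3*((9 + 3*16 + 36) + 5) + 7 = -3*((9 + 48 + 36) + 5) + 7 = -3*(93 + 5) + 7 = -3*98 + 7 = -294 + 7 = -287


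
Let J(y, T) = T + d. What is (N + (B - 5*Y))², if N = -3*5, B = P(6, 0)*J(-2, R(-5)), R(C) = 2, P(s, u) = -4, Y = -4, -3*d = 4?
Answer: 49/9 ≈ 5.4444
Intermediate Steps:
d = -4/3 (d = -⅓*4 = -4/3 ≈ -1.3333)
J(y, T) = -4/3 + T (J(y, T) = T - 4/3 = -4/3 + T)
B = -8/3 (B = -4*(-4/3 + 2) = -4*⅔ = -8/3 ≈ -2.6667)
N = -15
(N + (B - 5*Y))² = (-15 + (-8/3 - 5*(-4)))² = (-15 + (-8/3 + 20))² = (-15 + 52/3)² = (7/3)² = 49/9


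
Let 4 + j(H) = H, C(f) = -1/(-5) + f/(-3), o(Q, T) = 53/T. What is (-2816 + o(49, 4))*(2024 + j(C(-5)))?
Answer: -28333934/5 ≈ -5.6668e+6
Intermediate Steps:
C(f) = ⅕ - f/3 (C(f) = -1*(-⅕) + f*(-⅓) = ⅕ - f/3)
j(H) = -4 + H
(-2816 + o(49, 4))*(2024 + j(C(-5))) = (-2816 + 53/4)*(2024 + (-4 + (⅕ - ⅓*(-5)))) = (-2816 + 53*(¼))*(2024 + (-4 + (⅕ + 5/3))) = (-2816 + 53/4)*(2024 + (-4 + 28/15)) = -11211*(2024 - 32/15)/4 = -11211/4*30328/15 = -28333934/5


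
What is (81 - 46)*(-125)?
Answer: -4375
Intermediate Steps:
(81 - 46)*(-125) = 35*(-125) = -4375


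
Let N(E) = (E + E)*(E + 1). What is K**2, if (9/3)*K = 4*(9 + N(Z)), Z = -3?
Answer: 784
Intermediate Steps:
N(E) = 2*E*(1 + E) (N(E) = (2*E)*(1 + E) = 2*E*(1 + E))
K = 28 (K = (4*(9 + 2*(-3)*(1 - 3)))/3 = (4*(9 + 2*(-3)*(-2)))/3 = (4*(9 + 12))/3 = (4*21)/3 = (1/3)*84 = 28)
K**2 = 28**2 = 784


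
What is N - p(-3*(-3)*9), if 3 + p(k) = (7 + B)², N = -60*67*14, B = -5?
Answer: -56281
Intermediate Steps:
N = -56280 (N = -4020*14 = -56280)
p(k) = 1 (p(k) = -3 + (7 - 5)² = -3 + 2² = -3 + 4 = 1)
N - p(-3*(-3)*9) = -56280 - 1*1 = -56280 - 1 = -56281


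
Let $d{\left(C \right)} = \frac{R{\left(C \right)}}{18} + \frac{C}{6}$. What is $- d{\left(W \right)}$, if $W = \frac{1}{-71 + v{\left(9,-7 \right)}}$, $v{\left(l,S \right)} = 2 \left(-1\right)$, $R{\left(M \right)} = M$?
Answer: $\frac{2}{657} \approx 0.0030441$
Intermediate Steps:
$v{\left(l,S \right)} = -2$
$W = - \frac{1}{73}$ ($W = \frac{1}{-71 - 2} = \frac{1}{-73} = - \frac{1}{73} \approx -0.013699$)
$d{\left(C \right)} = \frac{2 C}{9}$ ($d{\left(C \right)} = \frac{C}{18} + \frac{C}{6} = \frac{2 C}{9}$)
$- d{\left(W \right)} = - \frac{2 \left(-1\right)}{9 \cdot 73} = \left(-1\right) \left(- \frac{2}{657}\right) = \frac{2}{657}$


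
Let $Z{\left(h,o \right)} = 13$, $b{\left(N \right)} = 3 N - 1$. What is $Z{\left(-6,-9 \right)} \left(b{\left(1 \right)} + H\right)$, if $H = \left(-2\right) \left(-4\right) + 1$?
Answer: $143$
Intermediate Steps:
$b{\left(N \right)} = -1 + 3 N$
$H = 9$ ($H = 8 + 1 = 9$)
$Z{\left(-6,-9 \right)} \left(b{\left(1 \right)} + H\right) = 13 \left(\left(-1 + 3 \cdot 1\right) + 9\right) = 13 \left(\left(-1 + 3\right) + 9\right) = 13 \left(2 + 9\right) = 13 \cdot 11 = 143$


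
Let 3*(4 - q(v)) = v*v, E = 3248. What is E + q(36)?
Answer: 2820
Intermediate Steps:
q(v) = 4 - v²/3 (q(v) = 4 - v*v/3 = 4 - v²/3)
E + q(36) = 3248 + (4 - ⅓*36²) = 3248 + (4 - ⅓*1296) = 3248 + (4 - 432) = 3248 - 428 = 2820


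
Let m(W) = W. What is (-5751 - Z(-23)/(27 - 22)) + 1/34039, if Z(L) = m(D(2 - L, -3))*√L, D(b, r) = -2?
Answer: -195758288/34039 + 2*I*√23/5 ≈ -5751.0 + 1.9183*I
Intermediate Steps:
Z(L) = -2*√L
(-5751 - Z(-23)/(27 - 22)) + 1/34039 = (-5751 - (-2*I*√23)/(27 - 22)) + 1/34039 = (-5751 - (-2*I*√23)/5) + 1/34039 = (-5751 - (-2)*I*√23/5) + 1/34039 = (-5751 + 2*I*√23/5) + 1/34039 = -195758288/34039 + 2*I*√23/5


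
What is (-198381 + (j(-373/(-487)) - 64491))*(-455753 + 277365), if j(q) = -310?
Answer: 46948510616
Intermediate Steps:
(-198381 + (j(-373/(-487)) - 64491))*(-455753 + 277365) = (-198381 + (-310 - 64491))*(-455753 + 277365) = (-198381 - 64801)*(-178388) = -263182*(-178388) = 46948510616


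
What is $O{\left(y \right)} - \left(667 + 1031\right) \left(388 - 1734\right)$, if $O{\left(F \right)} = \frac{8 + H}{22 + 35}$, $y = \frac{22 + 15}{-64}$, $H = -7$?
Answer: $\frac{130273957}{57} \approx 2.2855 \cdot 10^{6}$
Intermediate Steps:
$y = - \frac{37}{64}$ ($y = 37 \left(- \frac{1}{64}\right) = - \frac{37}{64} \approx -0.57813$)
$O{\left(F \right)} = \frac{1}{57}$ ($O{\left(F \right)} = \frac{8 - 7}{22 + 35} = 1 \cdot \frac{1}{57} = \frac{1}{57}$)
$O{\left(y \right)} - \left(667 + 1031\right) \left(388 - 1734\right) = \frac{1}{57} - \left(667 + 1031\right) \left(388 - 1734\right) = \frac{1}{57} - 1698 \left(-1346\right) = \frac{1}{57} - -2285508 = \frac{1}{57} + 2285508 = \frac{130273957}{57}$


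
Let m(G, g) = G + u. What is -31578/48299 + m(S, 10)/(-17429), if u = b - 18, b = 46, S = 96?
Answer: -556362038/841803271 ≈ -0.66092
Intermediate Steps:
u = 28 (u = 46 - 18 = 28)
m(G, g) = 28 + G (m(G, g) = G + 28 = 28 + G)
-31578/48299 + m(S, 10)/(-17429) = -31578/48299 + (28 + 96)/(-17429) = -31578*1/48299 + 124*(-1/17429) = -31578/48299 - 124/17429 = -556362038/841803271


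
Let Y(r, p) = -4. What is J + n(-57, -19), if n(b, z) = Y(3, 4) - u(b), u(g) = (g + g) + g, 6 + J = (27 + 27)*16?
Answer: 1025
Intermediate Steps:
J = 858 (J = -6 + (27 + 27)*16 = -6 + 54*16 = -6 + 864 = 858)
u(g) = 3*g (u(g) = 2*g + g = 3*g)
n(b, z) = -4 - 3*b
J + n(-57, -19) = 858 + (-4 - 3*(-57)) = 858 + (-4 + 171) = 858 + 167 = 1025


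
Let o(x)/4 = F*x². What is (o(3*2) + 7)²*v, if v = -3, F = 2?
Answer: -261075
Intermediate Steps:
o(x) = 8*x² (o(x) = 4*(2*x²) = 8*x²)
(o(3*2) + 7)²*v = (8*(3*2)² + 7)²*(-3) = (8*6² + 7)²*(-3) = (8*36 + 7)²*(-3) = (288 + 7)²*(-3) = 295²*(-3) = 87025*(-3) = -261075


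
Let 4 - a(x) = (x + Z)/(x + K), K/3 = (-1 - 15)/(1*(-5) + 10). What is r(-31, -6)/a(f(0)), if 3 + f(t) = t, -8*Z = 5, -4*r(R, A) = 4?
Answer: -504/1871 ≈ -0.26937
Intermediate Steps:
r(R, A) = -1 (r(R, A) = -¼*4 = -1)
Z = -5/8 (Z = -⅛*5 = -5/8 ≈ -0.62500)
K = -48/5 (K = 3*((-1 - 15)/(1*(-5) + 10)) = 3*(-16/(-5 + 10)) = 3*(-16/5) = -48/5 ≈ -9.6000)
f(t) = -3 + t
a(x) = 4 - (-5/8 + x)/(-48/5 + x) (a(x) = 4 - (x - 5/8)/(x - 48/5) = 4 - (-5/8 + x)/(-48/5 + x))
r(-31, -6)/a(f(0)) = -1/((-1511 + 120*(-3 + 0))/(8*(-48 + 5*(-3 + 0)))) = -1/((-1511 + 120*(-3))/(8*(-48 + 5*(-3)))) = -1/((-1511 - 360)/(8*(-48 - 15))) = -1/((⅛)*(-1871)/(-63)) = -1/((⅛)*(-1/63)*(-1871)) = -1/1871/504 = -1*504/1871 = -504/1871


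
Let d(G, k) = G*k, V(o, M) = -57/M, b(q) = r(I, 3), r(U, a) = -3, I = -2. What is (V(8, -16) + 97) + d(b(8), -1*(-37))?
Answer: -167/16 ≈ -10.438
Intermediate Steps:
b(q) = -3
(V(8, -16) + 97) + d(b(8), -1*(-37)) = (-57/(-16) + 97) - (-3)*(-37) = (-57*(-1/16) + 97) - 3*37 = (57/16 + 97) - 111 = 1609/16 - 111 = -167/16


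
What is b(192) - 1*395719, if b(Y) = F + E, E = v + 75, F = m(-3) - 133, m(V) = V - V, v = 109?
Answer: -395668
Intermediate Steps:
m(V) = 0
F = -133 (F = 0 - 133 = -133)
E = 184 (E = 109 + 75 = 184)
b(Y) = 51 (b(Y) = -133 + 184 = 51)
b(192) - 1*395719 = 51 - 1*395719 = 51 - 395719 = -395668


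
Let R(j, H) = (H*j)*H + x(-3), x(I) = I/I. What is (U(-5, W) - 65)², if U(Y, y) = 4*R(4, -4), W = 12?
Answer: 38025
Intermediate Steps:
x(I) = 1
R(j, H) = 1 + j*H² (R(j, H) = (H*j)*H + 1 = j*H² + 1 = 1 + j*H²)
U(Y, y) = 260 (U(Y, y) = 4*(1 + 4*(-4)²) = 4*(1 + 4*16) = 4*(1 + 64) = 4*65 = 260)
(U(-5, W) - 65)² = (260 - 65)² = 195² = 38025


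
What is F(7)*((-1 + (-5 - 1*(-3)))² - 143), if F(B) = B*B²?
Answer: -45962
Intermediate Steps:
F(B) = B³
F(7)*((-1 + (-5 - 1*(-3)))² - 143) = 7³*((-1 + (-5 - 1*(-3)))² - 143) = 343*((-1 + (-5 + 3))² - 143) = 343*((-1 - 2)² - 143) = 343*((-3)² - 143) = 343*(9 - 143) = 343*(-134) = -45962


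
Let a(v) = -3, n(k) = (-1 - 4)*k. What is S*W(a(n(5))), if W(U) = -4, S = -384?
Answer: 1536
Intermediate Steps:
n(k) = -5*k
S*W(a(n(5))) = -384*(-4) = 1536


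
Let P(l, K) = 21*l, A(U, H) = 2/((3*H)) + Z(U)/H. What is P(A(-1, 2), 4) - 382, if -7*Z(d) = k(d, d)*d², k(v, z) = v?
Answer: -747/2 ≈ -373.50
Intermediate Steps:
Z(d) = -d³/7 (Z(d) = -d*d²/7 = -d³/7)
A(U, H) = 2/(3*H) - U³/(7*H) (A(U, H) = 2/((3*H)) + (-U³/7)/H = 2*(1/(3*H)) - U³/(7*H) = 2/(3*H) - U³/(7*H))
P(A(-1, 2), 4) - 382 = 21*((1/21)*(14 - 3*(-1)³)/2) - 382 = 21*((1/21)*(½)*(14 - 3*(-1))) - 382 = 21*((1/21)*(½)*(14 + 3)) - 382 = 21*((1/21)*(½)*17) - 382 = 21*(17/42) - 382 = 17/2 - 382 = -747/2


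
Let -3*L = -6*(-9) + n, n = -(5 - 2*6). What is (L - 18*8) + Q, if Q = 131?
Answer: -100/3 ≈ -33.333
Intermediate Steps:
n = 7 (n = -(5 - 12) = -1*(-7) = 7)
L = -61/3 (L = -(-6*(-9) + 7)/3 = -(54 + 7)/3 = -⅓*61 = -61/3 ≈ -20.333)
(L - 18*8) + Q = (-61/3 - 18*8) + 131 = (-61/3 - 144) + 131 = -493/3 + 131 = -100/3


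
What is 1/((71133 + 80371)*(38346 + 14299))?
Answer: 1/7975928080 ≈ 1.2538e-10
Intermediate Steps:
1/((71133 + 80371)*(38346 + 14299)) = 1/(151504*52645) = (1/151504)*(1/52645) = 1/7975928080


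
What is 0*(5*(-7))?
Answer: 0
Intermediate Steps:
0*(5*(-7)) = 0*(-35) = 0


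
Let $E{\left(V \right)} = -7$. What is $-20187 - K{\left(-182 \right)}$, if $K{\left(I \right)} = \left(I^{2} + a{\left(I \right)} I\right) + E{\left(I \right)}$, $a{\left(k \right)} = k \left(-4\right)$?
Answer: $79192$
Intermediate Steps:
$a{\left(k \right)} = - 4 k$
$K{\left(I \right)} = -7 - 3 I^{2}$ ($K{\left(I \right)} = \left(I^{2} + - 4 I I\right) - 7 = \left(I^{2} - 4 I^{2}\right) - 7 = - 3 I^{2} - 7 = -7 - 3 I^{2}$)
$-20187 - K{\left(-182 \right)} = -20187 - \left(-7 - 3 \left(-182\right)^{2}\right) = -20187 - \left(-7 - 99372\right) = -20187 - -99379 = -20187 + 99379 = 79192$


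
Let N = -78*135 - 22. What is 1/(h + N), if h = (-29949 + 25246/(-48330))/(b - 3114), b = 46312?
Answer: -521939835/5507871004024 ≈ -9.4763e-5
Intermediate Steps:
N = -10552 (N = -10530 - 22 = -10552)
h = -361865104/521939835 (h = (-29949 + 25246/(-48330))/(46312 - 3114) = (-29949 + 25246*(-1/48330))/43198 = (-29949 - 12623/24165)*(1/43198) = -723730208/24165*1/43198 = -361865104/521939835 ≈ -0.69331)
1/(h + N) = 1/(-361865104/521939835 - 10552) = 1/(-5507871004024/521939835) = -521939835/5507871004024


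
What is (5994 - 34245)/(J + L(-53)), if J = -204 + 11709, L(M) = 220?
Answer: -28251/11725 ≈ -2.4095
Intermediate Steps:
J = 11505
(5994 - 34245)/(J + L(-53)) = (5994 - 34245)/(11505 + 220) = -28251/11725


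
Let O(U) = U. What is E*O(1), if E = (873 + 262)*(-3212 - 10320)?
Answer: -15358820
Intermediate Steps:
E = -15358820 (E = 1135*(-13532) = -15358820)
E*O(1) = -15358820*1 = -15358820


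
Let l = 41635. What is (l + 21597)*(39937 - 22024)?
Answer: 1132674816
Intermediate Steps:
(l + 21597)*(39937 - 22024) = (41635 + 21597)*(39937 - 22024) = 63232*17913 = 1132674816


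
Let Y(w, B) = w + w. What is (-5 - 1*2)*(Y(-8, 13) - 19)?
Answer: 245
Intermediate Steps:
Y(w, B) = 2*w
(-5 - 1*2)*(Y(-8, 13) - 19) = (-5 - 1*2)*(2*(-8) - 19) = (-5 - 2)*(-16 - 19) = -7*(-35) = 245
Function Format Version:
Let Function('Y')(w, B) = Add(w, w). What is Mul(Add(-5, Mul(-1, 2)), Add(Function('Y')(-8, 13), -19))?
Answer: 245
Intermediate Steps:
Function('Y')(w, B) = Mul(2, w)
Mul(Add(-5, Mul(-1, 2)), Add(Function('Y')(-8, 13), -19)) = Mul(Add(-5, Mul(-1, 2)), Add(Mul(2, -8), -19)) = Mul(Add(-5, -2), Add(-16, -19)) = Mul(-7, -35) = 245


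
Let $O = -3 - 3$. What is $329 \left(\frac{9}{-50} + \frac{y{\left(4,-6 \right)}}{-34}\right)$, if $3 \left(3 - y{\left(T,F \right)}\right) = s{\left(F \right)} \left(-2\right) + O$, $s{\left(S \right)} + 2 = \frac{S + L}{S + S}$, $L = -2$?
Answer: $- \frac{378679}{3825} \approx -99.001$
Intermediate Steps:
$s{\left(S \right)} = -2 + \frac{-2 + S}{2 S}$ ($s{\left(S \right)} = -2 + \frac{S - 2}{S + S} = -2 + \frac{-2 + S}{2 S}$)
$O = -6$
$y{\left(T,F \right)} = 4 - \frac{2}{3 F}$ ($y{\left(T,F \right)} = 3 - \frac{\left(- \frac{3}{2} - \frac{1}{F}\right) \left(-2\right) - 6}{3} = 3 - \frac{\left(3 + \frac{2}{F}\right) - 6}{3} = 3 - \frac{-3 + \frac{2}{F}}{3} = 3 + \left(1 - \frac{2}{3 F}\right) = 4 - \frac{2}{3 F}$)
$329 \left(\frac{9}{-50} + \frac{y{\left(4,-6 \right)}}{-34}\right) = 329 \left(\frac{9}{-50} + \frac{4 - \frac{2}{3 \left(-6\right)}}{-34}\right) = 329 \left(9 \left(- \frac{1}{50}\right) + \left(4 - - \frac{1}{9}\right) \left(- \frac{1}{34}\right)\right) = 329 \left(- \frac{9}{50} + \left(4 + \frac{1}{9}\right) \left(- \frac{1}{34}\right)\right) = 329 \left(- \frac{9}{50} + \frac{37}{9} \left(- \frac{1}{34}\right)\right) = 329 \left(- \frac{9}{50} - \frac{37}{306}\right) = 329 \left(- \frac{1151}{3825}\right) = - \frac{378679}{3825}$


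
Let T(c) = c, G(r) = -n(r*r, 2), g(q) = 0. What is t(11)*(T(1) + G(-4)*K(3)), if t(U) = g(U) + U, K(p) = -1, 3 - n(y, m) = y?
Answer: -132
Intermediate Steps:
n(y, m) = 3 - y
G(r) = -3 + r**2 (G(r) = -(3 - r*r) = -(3 - r**2) = -3 + r**2)
t(U) = U (t(U) = 0 + U = U)
t(11)*(T(1) + G(-4)*K(3)) = 11*(1 + (-3 + (-4)**2)*(-1)) = 11*(1 + (-3 + 16)*(-1)) = 11*(1 + 13*(-1)) = 11*(1 - 13) = 11*(-12) = -132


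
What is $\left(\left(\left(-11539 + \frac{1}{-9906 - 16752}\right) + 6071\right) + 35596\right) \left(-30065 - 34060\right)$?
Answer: $- \frac{5722459588875}{2962} \approx -1.932 \cdot 10^{9}$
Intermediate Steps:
$\left(\left(\left(-11539 + \frac{1}{-9906 - 16752}\right) + 6071\right) + 35596\right) \left(-30065 - 34060\right) = \left(\left(\left(-11539 + \frac{1}{-26658}\right) + 6071\right) + 35596\right) \left(-30065 - 34060\right) = \left(\left(\left(-11539 - \frac{1}{26658}\right) + 6071\right) + 35596\right) \left(-30065 - 34060\right) = \left(\left(- \frac{307606663}{26658} + 6071\right) + 35596\right) \left(-64125\right) = \left(- \frac{145765945}{26658} + 35596\right) \left(-64125\right) = \frac{803152223}{26658} \left(-64125\right) = - \frac{5722459588875}{2962}$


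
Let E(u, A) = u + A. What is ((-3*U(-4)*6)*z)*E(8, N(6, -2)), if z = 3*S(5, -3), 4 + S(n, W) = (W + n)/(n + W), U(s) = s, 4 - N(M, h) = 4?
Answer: -5184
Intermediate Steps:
N(M, h) = 0 (N(M, h) = 4 - 1*4 = 4 - 4 = 0)
E(u, A) = A + u
S(n, W) = -3 (S(n, W) = -4 + (W + n)/(n + W) = -4 + (W + n)/(W + n) = -4 + 1 = -3)
z = -9 (z = 3*(-3) = -9)
((-3*U(-4)*6)*z)*E(8, N(6, -2)) = ((-3*(-4)*6)*(-9))*(0 + 8) = ((12*6)*(-9))*8 = (72*(-9))*8 = -648*8 = -5184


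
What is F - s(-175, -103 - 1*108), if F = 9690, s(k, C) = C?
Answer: 9901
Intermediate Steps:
F - s(-175, -103 - 1*108) = 9690 - (-103 - 1*108) = 9690 - (-103 - 108) = 9690 - 1*(-211) = 9690 + 211 = 9901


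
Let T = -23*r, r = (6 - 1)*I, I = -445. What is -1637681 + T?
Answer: -1586506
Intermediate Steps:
r = -2225 (r = (6 - 1)*(-445) = 5*(-445) = -2225)
T = 51175 (T = -23*(-2225) = 51175)
-1637681 + T = -1637681 + 51175 = -1586506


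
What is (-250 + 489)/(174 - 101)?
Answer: 239/73 ≈ 3.2740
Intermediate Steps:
(-250 + 489)/(174 - 101) = 239/73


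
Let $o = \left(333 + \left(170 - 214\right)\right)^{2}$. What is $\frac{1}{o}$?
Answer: $\frac{1}{83521} \approx 1.1973 \cdot 10^{-5}$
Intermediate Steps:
$o = 83521$ ($o = \left(333 + \left(170 - 214\right)\right)^{2} = \left(333 - 44\right)^{2} = 289^{2} = 83521$)
$\frac{1}{o} = \frac{1}{83521}$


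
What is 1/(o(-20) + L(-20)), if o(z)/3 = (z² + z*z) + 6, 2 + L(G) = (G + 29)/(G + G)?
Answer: 40/96631 ≈ 0.00041395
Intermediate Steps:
L(G) = -2 + (29 + G)/(2*G) (L(G) = -2 + (G + 29)/(G + G) = -2 + (29 + G)/((2*G)) = -2 + (29 + G)*(1/(2*G)) = -2 + (29 + G)/(2*G))
o(z) = 18 + 6*z² (o(z) = 3*((z² + z*z) + 6) = 3*((z² + z²) + 6) = 3*(2*z² + 6) = 3*(6 + 2*z²) = 18 + 6*z²)
1/(o(-20) + L(-20)) = 1/((18 + 6*(-20)²) + (½)*(29 - 3*(-20))/(-20)) = 1/((18 + 6*400) + (½)*(-1/20)*(29 + 60)) = 1/((18 + 2400) + (½)*(-1/20)*89) = 1/(2418 - 89/40) = 1/(96631/40) = 40/96631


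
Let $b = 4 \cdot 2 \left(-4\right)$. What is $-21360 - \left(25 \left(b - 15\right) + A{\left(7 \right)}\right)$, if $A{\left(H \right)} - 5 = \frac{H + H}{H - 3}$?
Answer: $- \frac{40387}{2} \approx -20194.0$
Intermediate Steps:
$b = -32$ ($b = 8 \left(-4\right) = -32$)
$A{\left(H \right)} = 5 + \frac{2 H}{-3 + H}$ ($A{\left(H \right)} = 5 + \frac{H + H}{H - 3} = 5 + \frac{2 H}{-3 + H}$)
$-21360 - \left(25 \left(b - 15\right) + A{\left(7 \right)}\right) = -21360 - \left(25 \left(-32 - 15\right) + \frac{-15 + 7 \cdot 7}{-3 + 7}\right) = -21360 - \left(25 \left(-47\right) + \frac{-15 + 49}{4}\right) = -21360 - \left(-1175 + \frac{1}{4} \cdot 34\right) = -21360 - \left(-1175 + \frac{17}{2}\right) = -21360 - - \frac{2333}{2} = -21360 + \frac{2333}{2} = - \frac{40387}{2}$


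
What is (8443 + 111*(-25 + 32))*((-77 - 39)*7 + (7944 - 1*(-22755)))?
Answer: 275558140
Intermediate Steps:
(8443 + 111*(-25 + 32))*((-77 - 39)*7 + (7944 - 1*(-22755))) = (8443 + 111*7)*(-116*7 + (7944 + 22755)) = (8443 + 777)*(-812 + 30699) = 9220*29887 = 275558140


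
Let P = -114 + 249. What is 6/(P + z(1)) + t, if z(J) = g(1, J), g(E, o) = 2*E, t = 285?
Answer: 39051/137 ≈ 285.04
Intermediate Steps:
P = 135
z(J) = 2 (z(J) = 2*1 = 2)
6/(P + z(1)) + t = 6/(135 + 2) + 285 = 6/137 + 285 = 39051/137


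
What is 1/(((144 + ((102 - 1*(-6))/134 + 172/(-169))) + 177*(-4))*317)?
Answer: -11323/2025176690 ≈ -5.5911e-6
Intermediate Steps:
1/(((144 + ((102 - 1*(-6))/134 + 172/(-169))) + 177*(-4))*317) = (1/317)/((144 + ((102 + 6)*(1/134) + 172*(-1/169))) - 708) = (1/317)/((144 + (108*(1/134) - 172/169)) - 708) = (1/317)/((144 + (54/67 - 172/169)) - 708) = (1/317)/((144 - 2398/11323) - 708) = (1/317)/(1628114/11323 - 708) = (1/317)/(-6388570/11323) = -11323/6388570*1/317 = -11323/2025176690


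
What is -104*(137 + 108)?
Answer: -25480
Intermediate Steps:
-104*(137 + 108) = -104*245 = -25480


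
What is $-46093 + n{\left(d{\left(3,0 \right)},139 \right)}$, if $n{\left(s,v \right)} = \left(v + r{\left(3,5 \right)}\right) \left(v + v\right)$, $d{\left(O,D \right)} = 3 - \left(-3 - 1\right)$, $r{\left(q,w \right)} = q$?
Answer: $-6617$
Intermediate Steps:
$d{\left(O,D \right)} = 7$ ($d{\left(O,D \right)} = 3 - \left(-3 - 1\right) = 3 - -4 = 3 + 4 = 7$)
$n{\left(s,v \right)} = 2 v \left(3 + v\right)$ ($n{\left(s,v \right)} = \left(v + 3\right) \left(v + v\right) = \left(3 + v\right) 2 v = 2 v \left(3 + v\right)$)
$-46093 + n{\left(d{\left(3,0 \right)},139 \right)} = -46093 + 2 \cdot 139 \left(3 + 139\right) = -46093 + 2 \cdot 139 \cdot 142 = -46093 + 39476 = -6617$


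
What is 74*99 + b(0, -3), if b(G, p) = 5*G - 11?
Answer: 7315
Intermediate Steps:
b(G, p) = -11 + 5*G
74*99 + b(0, -3) = 74*99 + (-11 + 5*0) = 7326 + (-11 + 0) = 7326 - 11 = 7315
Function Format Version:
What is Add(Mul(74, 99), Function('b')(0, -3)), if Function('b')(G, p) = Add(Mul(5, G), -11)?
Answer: 7315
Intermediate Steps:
Function('b')(G, p) = Add(-11, Mul(5, G))
Add(Mul(74, 99), Function('b')(0, -3)) = Add(Mul(74, 99), Add(-11, Mul(5, 0))) = Add(7326, Add(-11, 0)) = Add(7326, -11) = 7315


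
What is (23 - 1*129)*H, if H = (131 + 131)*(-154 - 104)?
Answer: 7165176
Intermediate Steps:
H = -67596 (H = 262*(-258) = -67596)
(23 - 1*129)*H = (23 - 1*129)*(-67596) = (23 - 129)*(-67596) = -106*(-67596) = 7165176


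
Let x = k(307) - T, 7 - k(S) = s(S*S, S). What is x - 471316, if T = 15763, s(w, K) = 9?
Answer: -487081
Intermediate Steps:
k(S) = -2 (k(S) = 7 - 1*9 = 7 - 9 = -2)
x = -15765 (x = -2 - 1*15763 = -2 - 15763 = -15765)
x - 471316 = -15765 - 471316 = -487081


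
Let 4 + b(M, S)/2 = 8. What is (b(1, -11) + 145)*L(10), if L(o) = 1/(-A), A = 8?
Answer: -153/8 ≈ -19.125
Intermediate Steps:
b(M, S) = 8 (b(M, S) = -8 + 2*8 = -8 + 16 = 8)
L(o) = -⅛ (L(o) = 1/(-1*8) = 1/(-8) = -⅛)
(b(1, -11) + 145)*L(10) = (8 + 145)*(-⅛) = 153*(-⅛) = -153/8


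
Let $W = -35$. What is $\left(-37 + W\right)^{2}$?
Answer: $5184$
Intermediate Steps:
$\left(-37 + W\right)^{2} = \left(-37 - 35\right)^{2} = \left(-72\right)^{2} = 5184$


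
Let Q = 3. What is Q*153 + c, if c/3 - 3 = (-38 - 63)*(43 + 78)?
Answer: -36195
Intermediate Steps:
c = -36654 (c = 9 + 3*((-38 - 63)*(43 + 78)) = 9 + 3*(-101*121) = 9 + 3*(-12221) = 9 - 36663 = -36654)
Q*153 + c = 3*153 - 36654 = 459 - 36654 = -36195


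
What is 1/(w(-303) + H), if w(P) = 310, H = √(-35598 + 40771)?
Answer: 310/90927 - √5173/90927 ≈ 0.0026183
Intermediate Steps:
H = √5173 ≈ 71.924
1/(w(-303) + H) = 1/(310 + √5173)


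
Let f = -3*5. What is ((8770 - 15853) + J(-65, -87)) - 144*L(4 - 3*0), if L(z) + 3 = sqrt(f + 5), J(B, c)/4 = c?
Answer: -6999 - 144*I*sqrt(10) ≈ -6999.0 - 455.37*I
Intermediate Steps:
J(B, c) = 4*c
f = -15
L(z) = -3 + I*sqrt(10) (L(z) = -3 + sqrt(-15 + 5) = -3 + sqrt(-10) = -3 + I*sqrt(10))
((8770 - 15853) + J(-65, -87)) - 144*L(4 - 3*0) = ((8770 - 15853) + 4*(-87)) - 144*(-3 + I*sqrt(10)) = (-7083 - 348) - (-432 + 144*I*sqrt(10)) = -7431 + (432 - 144*I*sqrt(10)) = -6999 - 144*I*sqrt(10)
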